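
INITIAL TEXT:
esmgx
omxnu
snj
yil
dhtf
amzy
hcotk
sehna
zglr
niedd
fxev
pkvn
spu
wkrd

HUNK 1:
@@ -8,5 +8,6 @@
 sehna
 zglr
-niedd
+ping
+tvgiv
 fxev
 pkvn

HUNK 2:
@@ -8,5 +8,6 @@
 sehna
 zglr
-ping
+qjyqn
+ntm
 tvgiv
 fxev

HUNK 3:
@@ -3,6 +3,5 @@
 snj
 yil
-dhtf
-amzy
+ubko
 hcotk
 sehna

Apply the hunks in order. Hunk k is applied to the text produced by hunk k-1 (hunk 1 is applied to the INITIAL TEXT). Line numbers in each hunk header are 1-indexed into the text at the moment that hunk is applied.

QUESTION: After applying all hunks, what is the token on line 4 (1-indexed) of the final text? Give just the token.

Answer: yil

Derivation:
Hunk 1: at line 8 remove [niedd] add [ping,tvgiv] -> 15 lines: esmgx omxnu snj yil dhtf amzy hcotk sehna zglr ping tvgiv fxev pkvn spu wkrd
Hunk 2: at line 8 remove [ping] add [qjyqn,ntm] -> 16 lines: esmgx omxnu snj yil dhtf amzy hcotk sehna zglr qjyqn ntm tvgiv fxev pkvn spu wkrd
Hunk 3: at line 3 remove [dhtf,amzy] add [ubko] -> 15 lines: esmgx omxnu snj yil ubko hcotk sehna zglr qjyqn ntm tvgiv fxev pkvn spu wkrd
Final line 4: yil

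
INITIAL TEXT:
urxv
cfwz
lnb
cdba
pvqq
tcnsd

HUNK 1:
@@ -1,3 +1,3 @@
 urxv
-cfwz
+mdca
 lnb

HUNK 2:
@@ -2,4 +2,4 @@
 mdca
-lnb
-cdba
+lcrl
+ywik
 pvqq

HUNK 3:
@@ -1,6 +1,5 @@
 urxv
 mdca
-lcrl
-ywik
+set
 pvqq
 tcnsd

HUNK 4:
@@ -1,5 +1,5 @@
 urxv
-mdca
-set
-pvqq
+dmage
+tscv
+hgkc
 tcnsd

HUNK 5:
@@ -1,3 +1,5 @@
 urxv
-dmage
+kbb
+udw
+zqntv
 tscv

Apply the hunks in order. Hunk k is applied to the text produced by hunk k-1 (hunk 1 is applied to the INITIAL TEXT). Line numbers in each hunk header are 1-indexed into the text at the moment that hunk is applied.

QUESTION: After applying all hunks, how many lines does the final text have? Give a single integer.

Answer: 7

Derivation:
Hunk 1: at line 1 remove [cfwz] add [mdca] -> 6 lines: urxv mdca lnb cdba pvqq tcnsd
Hunk 2: at line 2 remove [lnb,cdba] add [lcrl,ywik] -> 6 lines: urxv mdca lcrl ywik pvqq tcnsd
Hunk 3: at line 1 remove [lcrl,ywik] add [set] -> 5 lines: urxv mdca set pvqq tcnsd
Hunk 4: at line 1 remove [mdca,set,pvqq] add [dmage,tscv,hgkc] -> 5 lines: urxv dmage tscv hgkc tcnsd
Hunk 5: at line 1 remove [dmage] add [kbb,udw,zqntv] -> 7 lines: urxv kbb udw zqntv tscv hgkc tcnsd
Final line count: 7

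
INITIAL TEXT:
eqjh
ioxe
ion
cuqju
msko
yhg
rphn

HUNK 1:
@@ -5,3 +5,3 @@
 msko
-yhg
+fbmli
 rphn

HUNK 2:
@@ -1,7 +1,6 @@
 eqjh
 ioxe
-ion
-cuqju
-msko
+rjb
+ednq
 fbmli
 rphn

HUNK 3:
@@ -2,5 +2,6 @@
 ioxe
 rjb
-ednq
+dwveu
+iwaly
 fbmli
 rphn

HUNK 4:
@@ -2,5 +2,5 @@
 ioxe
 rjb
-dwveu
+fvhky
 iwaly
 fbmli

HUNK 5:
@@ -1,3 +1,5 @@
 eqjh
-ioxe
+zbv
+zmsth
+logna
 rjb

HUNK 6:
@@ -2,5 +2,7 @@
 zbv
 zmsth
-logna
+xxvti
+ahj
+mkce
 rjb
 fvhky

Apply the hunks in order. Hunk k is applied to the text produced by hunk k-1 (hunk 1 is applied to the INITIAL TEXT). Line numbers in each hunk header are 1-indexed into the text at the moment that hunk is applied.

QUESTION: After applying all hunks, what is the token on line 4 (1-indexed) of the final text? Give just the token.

Hunk 1: at line 5 remove [yhg] add [fbmli] -> 7 lines: eqjh ioxe ion cuqju msko fbmli rphn
Hunk 2: at line 1 remove [ion,cuqju,msko] add [rjb,ednq] -> 6 lines: eqjh ioxe rjb ednq fbmli rphn
Hunk 3: at line 2 remove [ednq] add [dwveu,iwaly] -> 7 lines: eqjh ioxe rjb dwveu iwaly fbmli rphn
Hunk 4: at line 2 remove [dwveu] add [fvhky] -> 7 lines: eqjh ioxe rjb fvhky iwaly fbmli rphn
Hunk 5: at line 1 remove [ioxe] add [zbv,zmsth,logna] -> 9 lines: eqjh zbv zmsth logna rjb fvhky iwaly fbmli rphn
Hunk 6: at line 2 remove [logna] add [xxvti,ahj,mkce] -> 11 lines: eqjh zbv zmsth xxvti ahj mkce rjb fvhky iwaly fbmli rphn
Final line 4: xxvti

Answer: xxvti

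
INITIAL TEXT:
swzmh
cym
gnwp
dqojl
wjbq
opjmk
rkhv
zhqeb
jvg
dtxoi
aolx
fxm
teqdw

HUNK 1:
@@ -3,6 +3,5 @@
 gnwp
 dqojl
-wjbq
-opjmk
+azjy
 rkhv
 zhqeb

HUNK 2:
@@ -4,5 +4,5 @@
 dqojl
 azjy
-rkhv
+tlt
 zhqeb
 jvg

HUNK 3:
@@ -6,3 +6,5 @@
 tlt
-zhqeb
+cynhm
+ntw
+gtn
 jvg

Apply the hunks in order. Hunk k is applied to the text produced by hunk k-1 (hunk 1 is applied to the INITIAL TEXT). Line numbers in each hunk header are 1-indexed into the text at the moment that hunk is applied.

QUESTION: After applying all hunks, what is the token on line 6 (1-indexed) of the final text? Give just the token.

Hunk 1: at line 3 remove [wjbq,opjmk] add [azjy] -> 12 lines: swzmh cym gnwp dqojl azjy rkhv zhqeb jvg dtxoi aolx fxm teqdw
Hunk 2: at line 4 remove [rkhv] add [tlt] -> 12 lines: swzmh cym gnwp dqojl azjy tlt zhqeb jvg dtxoi aolx fxm teqdw
Hunk 3: at line 6 remove [zhqeb] add [cynhm,ntw,gtn] -> 14 lines: swzmh cym gnwp dqojl azjy tlt cynhm ntw gtn jvg dtxoi aolx fxm teqdw
Final line 6: tlt

Answer: tlt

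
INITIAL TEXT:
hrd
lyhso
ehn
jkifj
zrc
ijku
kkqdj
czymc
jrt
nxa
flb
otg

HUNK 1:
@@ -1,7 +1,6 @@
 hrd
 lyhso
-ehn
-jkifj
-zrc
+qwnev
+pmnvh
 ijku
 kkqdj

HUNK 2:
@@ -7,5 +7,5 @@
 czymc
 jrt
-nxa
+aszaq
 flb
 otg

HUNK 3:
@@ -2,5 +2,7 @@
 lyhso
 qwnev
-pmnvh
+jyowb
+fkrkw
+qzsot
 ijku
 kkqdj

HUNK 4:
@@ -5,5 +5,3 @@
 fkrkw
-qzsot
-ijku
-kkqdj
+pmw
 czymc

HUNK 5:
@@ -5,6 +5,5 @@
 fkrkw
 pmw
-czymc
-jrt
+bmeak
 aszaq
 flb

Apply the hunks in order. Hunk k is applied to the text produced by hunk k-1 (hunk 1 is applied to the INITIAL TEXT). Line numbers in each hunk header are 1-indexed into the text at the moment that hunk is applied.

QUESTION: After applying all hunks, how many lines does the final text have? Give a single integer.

Hunk 1: at line 1 remove [ehn,jkifj,zrc] add [qwnev,pmnvh] -> 11 lines: hrd lyhso qwnev pmnvh ijku kkqdj czymc jrt nxa flb otg
Hunk 2: at line 7 remove [nxa] add [aszaq] -> 11 lines: hrd lyhso qwnev pmnvh ijku kkqdj czymc jrt aszaq flb otg
Hunk 3: at line 2 remove [pmnvh] add [jyowb,fkrkw,qzsot] -> 13 lines: hrd lyhso qwnev jyowb fkrkw qzsot ijku kkqdj czymc jrt aszaq flb otg
Hunk 4: at line 5 remove [qzsot,ijku,kkqdj] add [pmw] -> 11 lines: hrd lyhso qwnev jyowb fkrkw pmw czymc jrt aszaq flb otg
Hunk 5: at line 5 remove [czymc,jrt] add [bmeak] -> 10 lines: hrd lyhso qwnev jyowb fkrkw pmw bmeak aszaq flb otg
Final line count: 10

Answer: 10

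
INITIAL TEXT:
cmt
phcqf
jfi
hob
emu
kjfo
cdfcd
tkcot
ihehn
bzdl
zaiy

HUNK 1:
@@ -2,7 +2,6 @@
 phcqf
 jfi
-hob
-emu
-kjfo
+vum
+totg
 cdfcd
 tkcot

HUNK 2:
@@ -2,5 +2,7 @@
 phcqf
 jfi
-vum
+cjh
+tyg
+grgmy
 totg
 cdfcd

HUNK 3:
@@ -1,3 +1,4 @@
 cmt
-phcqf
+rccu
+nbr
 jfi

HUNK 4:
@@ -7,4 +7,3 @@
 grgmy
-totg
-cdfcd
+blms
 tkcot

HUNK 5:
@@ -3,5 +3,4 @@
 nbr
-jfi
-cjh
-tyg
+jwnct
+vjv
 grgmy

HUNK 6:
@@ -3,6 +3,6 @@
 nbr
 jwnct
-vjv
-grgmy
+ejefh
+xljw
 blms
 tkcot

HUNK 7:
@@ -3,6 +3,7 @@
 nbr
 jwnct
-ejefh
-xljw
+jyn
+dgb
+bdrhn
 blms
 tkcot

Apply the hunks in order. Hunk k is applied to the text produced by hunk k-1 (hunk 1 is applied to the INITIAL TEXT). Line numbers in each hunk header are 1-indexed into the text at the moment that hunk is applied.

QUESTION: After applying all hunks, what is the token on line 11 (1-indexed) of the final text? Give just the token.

Hunk 1: at line 2 remove [hob,emu,kjfo] add [vum,totg] -> 10 lines: cmt phcqf jfi vum totg cdfcd tkcot ihehn bzdl zaiy
Hunk 2: at line 2 remove [vum] add [cjh,tyg,grgmy] -> 12 lines: cmt phcqf jfi cjh tyg grgmy totg cdfcd tkcot ihehn bzdl zaiy
Hunk 3: at line 1 remove [phcqf] add [rccu,nbr] -> 13 lines: cmt rccu nbr jfi cjh tyg grgmy totg cdfcd tkcot ihehn bzdl zaiy
Hunk 4: at line 7 remove [totg,cdfcd] add [blms] -> 12 lines: cmt rccu nbr jfi cjh tyg grgmy blms tkcot ihehn bzdl zaiy
Hunk 5: at line 3 remove [jfi,cjh,tyg] add [jwnct,vjv] -> 11 lines: cmt rccu nbr jwnct vjv grgmy blms tkcot ihehn bzdl zaiy
Hunk 6: at line 3 remove [vjv,grgmy] add [ejefh,xljw] -> 11 lines: cmt rccu nbr jwnct ejefh xljw blms tkcot ihehn bzdl zaiy
Hunk 7: at line 3 remove [ejefh,xljw] add [jyn,dgb,bdrhn] -> 12 lines: cmt rccu nbr jwnct jyn dgb bdrhn blms tkcot ihehn bzdl zaiy
Final line 11: bzdl

Answer: bzdl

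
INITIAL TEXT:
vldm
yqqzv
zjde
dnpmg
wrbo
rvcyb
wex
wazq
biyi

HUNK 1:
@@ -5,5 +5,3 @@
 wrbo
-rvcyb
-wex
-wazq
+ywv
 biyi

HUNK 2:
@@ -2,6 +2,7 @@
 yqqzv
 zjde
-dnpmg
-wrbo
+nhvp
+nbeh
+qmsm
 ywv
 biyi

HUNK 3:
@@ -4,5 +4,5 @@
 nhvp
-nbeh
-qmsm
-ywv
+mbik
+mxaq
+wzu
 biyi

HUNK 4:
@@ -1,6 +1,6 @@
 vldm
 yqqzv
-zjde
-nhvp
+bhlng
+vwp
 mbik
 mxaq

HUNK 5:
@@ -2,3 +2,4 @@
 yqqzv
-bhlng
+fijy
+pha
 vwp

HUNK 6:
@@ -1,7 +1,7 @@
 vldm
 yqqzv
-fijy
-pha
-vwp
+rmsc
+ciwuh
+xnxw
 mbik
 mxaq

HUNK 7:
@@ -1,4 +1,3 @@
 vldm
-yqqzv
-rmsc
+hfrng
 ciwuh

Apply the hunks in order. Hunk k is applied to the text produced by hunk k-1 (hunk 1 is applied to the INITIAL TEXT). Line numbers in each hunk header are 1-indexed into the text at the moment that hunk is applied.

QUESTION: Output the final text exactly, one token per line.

Answer: vldm
hfrng
ciwuh
xnxw
mbik
mxaq
wzu
biyi

Derivation:
Hunk 1: at line 5 remove [rvcyb,wex,wazq] add [ywv] -> 7 lines: vldm yqqzv zjde dnpmg wrbo ywv biyi
Hunk 2: at line 2 remove [dnpmg,wrbo] add [nhvp,nbeh,qmsm] -> 8 lines: vldm yqqzv zjde nhvp nbeh qmsm ywv biyi
Hunk 3: at line 4 remove [nbeh,qmsm,ywv] add [mbik,mxaq,wzu] -> 8 lines: vldm yqqzv zjde nhvp mbik mxaq wzu biyi
Hunk 4: at line 1 remove [zjde,nhvp] add [bhlng,vwp] -> 8 lines: vldm yqqzv bhlng vwp mbik mxaq wzu biyi
Hunk 5: at line 2 remove [bhlng] add [fijy,pha] -> 9 lines: vldm yqqzv fijy pha vwp mbik mxaq wzu biyi
Hunk 6: at line 1 remove [fijy,pha,vwp] add [rmsc,ciwuh,xnxw] -> 9 lines: vldm yqqzv rmsc ciwuh xnxw mbik mxaq wzu biyi
Hunk 7: at line 1 remove [yqqzv,rmsc] add [hfrng] -> 8 lines: vldm hfrng ciwuh xnxw mbik mxaq wzu biyi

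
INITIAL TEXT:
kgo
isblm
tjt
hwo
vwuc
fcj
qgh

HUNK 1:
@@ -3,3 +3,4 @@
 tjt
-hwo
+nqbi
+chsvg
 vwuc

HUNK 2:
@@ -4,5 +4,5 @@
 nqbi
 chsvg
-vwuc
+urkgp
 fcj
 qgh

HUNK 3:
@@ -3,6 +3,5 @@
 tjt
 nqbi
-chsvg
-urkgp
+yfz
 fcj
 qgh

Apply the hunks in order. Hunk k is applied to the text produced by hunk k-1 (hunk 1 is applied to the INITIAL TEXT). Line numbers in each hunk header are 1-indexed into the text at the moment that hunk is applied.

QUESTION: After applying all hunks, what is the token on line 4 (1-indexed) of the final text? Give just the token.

Answer: nqbi

Derivation:
Hunk 1: at line 3 remove [hwo] add [nqbi,chsvg] -> 8 lines: kgo isblm tjt nqbi chsvg vwuc fcj qgh
Hunk 2: at line 4 remove [vwuc] add [urkgp] -> 8 lines: kgo isblm tjt nqbi chsvg urkgp fcj qgh
Hunk 3: at line 3 remove [chsvg,urkgp] add [yfz] -> 7 lines: kgo isblm tjt nqbi yfz fcj qgh
Final line 4: nqbi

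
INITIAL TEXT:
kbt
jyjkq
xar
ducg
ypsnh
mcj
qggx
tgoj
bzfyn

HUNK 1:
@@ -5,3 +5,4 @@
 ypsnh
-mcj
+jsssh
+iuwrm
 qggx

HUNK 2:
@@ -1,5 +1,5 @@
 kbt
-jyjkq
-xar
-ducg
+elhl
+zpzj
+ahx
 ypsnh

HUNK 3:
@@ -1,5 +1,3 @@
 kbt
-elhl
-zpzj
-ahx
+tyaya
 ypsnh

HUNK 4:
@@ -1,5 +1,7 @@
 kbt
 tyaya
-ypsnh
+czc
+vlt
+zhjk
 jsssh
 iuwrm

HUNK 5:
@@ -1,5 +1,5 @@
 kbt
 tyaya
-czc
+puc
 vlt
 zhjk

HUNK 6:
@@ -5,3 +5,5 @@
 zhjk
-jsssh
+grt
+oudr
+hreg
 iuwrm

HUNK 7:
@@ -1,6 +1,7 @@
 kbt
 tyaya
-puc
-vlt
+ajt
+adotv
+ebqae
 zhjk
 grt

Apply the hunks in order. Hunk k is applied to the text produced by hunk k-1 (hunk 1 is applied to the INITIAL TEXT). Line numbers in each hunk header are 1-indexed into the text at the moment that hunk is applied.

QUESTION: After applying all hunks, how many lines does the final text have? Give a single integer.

Answer: 13

Derivation:
Hunk 1: at line 5 remove [mcj] add [jsssh,iuwrm] -> 10 lines: kbt jyjkq xar ducg ypsnh jsssh iuwrm qggx tgoj bzfyn
Hunk 2: at line 1 remove [jyjkq,xar,ducg] add [elhl,zpzj,ahx] -> 10 lines: kbt elhl zpzj ahx ypsnh jsssh iuwrm qggx tgoj bzfyn
Hunk 3: at line 1 remove [elhl,zpzj,ahx] add [tyaya] -> 8 lines: kbt tyaya ypsnh jsssh iuwrm qggx tgoj bzfyn
Hunk 4: at line 1 remove [ypsnh] add [czc,vlt,zhjk] -> 10 lines: kbt tyaya czc vlt zhjk jsssh iuwrm qggx tgoj bzfyn
Hunk 5: at line 1 remove [czc] add [puc] -> 10 lines: kbt tyaya puc vlt zhjk jsssh iuwrm qggx tgoj bzfyn
Hunk 6: at line 5 remove [jsssh] add [grt,oudr,hreg] -> 12 lines: kbt tyaya puc vlt zhjk grt oudr hreg iuwrm qggx tgoj bzfyn
Hunk 7: at line 1 remove [puc,vlt] add [ajt,adotv,ebqae] -> 13 lines: kbt tyaya ajt adotv ebqae zhjk grt oudr hreg iuwrm qggx tgoj bzfyn
Final line count: 13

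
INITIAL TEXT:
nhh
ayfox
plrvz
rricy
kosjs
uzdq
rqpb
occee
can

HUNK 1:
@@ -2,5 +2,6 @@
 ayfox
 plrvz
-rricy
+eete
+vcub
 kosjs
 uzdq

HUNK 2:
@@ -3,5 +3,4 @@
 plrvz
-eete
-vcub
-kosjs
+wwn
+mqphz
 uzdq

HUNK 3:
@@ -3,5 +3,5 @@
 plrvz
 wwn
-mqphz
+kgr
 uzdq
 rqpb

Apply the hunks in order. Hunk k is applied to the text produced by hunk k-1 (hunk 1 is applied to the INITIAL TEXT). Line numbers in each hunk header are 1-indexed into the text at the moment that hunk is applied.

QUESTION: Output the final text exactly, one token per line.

Hunk 1: at line 2 remove [rricy] add [eete,vcub] -> 10 lines: nhh ayfox plrvz eete vcub kosjs uzdq rqpb occee can
Hunk 2: at line 3 remove [eete,vcub,kosjs] add [wwn,mqphz] -> 9 lines: nhh ayfox plrvz wwn mqphz uzdq rqpb occee can
Hunk 3: at line 3 remove [mqphz] add [kgr] -> 9 lines: nhh ayfox plrvz wwn kgr uzdq rqpb occee can

Answer: nhh
ayfox
plrvz
wwn
kgr
uzdq
rqpb
occee
can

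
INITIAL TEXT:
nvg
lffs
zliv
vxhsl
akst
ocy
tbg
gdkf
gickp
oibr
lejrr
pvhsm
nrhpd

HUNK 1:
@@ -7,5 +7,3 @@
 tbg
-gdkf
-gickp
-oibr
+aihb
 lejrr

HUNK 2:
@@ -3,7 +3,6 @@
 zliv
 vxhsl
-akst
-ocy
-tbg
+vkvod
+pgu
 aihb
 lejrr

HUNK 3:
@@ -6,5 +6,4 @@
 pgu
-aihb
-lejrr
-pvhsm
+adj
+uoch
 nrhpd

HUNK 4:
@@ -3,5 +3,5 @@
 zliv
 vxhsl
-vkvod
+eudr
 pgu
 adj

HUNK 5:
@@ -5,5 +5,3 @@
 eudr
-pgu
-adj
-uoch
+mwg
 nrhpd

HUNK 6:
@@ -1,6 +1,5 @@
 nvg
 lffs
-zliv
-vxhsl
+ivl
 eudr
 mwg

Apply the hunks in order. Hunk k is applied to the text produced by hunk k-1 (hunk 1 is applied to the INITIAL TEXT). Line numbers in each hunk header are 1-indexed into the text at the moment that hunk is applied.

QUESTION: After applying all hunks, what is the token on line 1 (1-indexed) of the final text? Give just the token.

Hunk 1: at line 7 remove [gdkf,gickp,oibr] add [aihb] -> 11 lines: nvg lffs zliv vxhsl akst ocy tbg aihb lejrr pvhsm nrhpd
Hunk 2: at line 3 remove [akst,ocy,tbg] add [vkvod,pgu] -> 10 lines: nvg lffs zliv vxhsl vkvod pgu aihb lejrr pvhsm nrhpd
Hunk 3: at line 6 remove [aihb,lejrr,pvhsm] add [adj,uoch] -> 9 lines: nvg lffs zliv vxhsl vkvod pgu adj uoch nrhpd
Hunk 4: at line 3 remove [vkvod] add [eudr] -> 9 lines: nvg lffs zliv vxhsl eudr pgu adj uoch nrhpd
Hunk 5: at line 5 remove [pgu,adj,uoch] add [mwg] -> 7 lines: nvg lffs zliv vxhsl eudr mwg nrhpd
Hunk 6: at line 1 remove [zliv,vxhsl] add [ivl] -> 6 lines: nvg lffs ivl eudr mwg nrhpd
Final line 1: nvg

Answer: nvg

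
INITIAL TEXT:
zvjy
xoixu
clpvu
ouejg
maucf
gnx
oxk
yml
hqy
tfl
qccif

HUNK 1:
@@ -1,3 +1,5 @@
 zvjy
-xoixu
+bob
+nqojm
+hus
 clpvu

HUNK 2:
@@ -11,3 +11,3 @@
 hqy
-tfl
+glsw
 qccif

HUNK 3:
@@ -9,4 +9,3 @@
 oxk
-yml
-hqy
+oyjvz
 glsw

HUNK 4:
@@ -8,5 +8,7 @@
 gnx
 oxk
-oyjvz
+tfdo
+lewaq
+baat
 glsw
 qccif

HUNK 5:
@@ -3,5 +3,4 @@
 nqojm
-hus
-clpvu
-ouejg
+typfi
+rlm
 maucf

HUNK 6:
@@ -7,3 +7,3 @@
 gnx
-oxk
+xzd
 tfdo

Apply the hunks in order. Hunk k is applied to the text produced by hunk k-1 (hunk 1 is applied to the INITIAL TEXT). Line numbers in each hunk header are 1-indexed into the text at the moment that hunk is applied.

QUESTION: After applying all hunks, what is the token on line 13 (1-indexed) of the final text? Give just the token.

Answer: qccif

Derivation:
Hunk 1: at line 1 remove [xoixu] add [bob,nqojm,hus] -> 13 lines: zvjy bob nqojm hus clpvu ouejg maucf gnx oxk yml hqy tfl qccif
Hunk 2: at line 11 remove [tfl] add [glsw] -> 13 lines: zvjy bob nqojm hus clpvu ouejg maucf gnx oxk yml hqy glsw qccif
Hunk 3: at line 9 remove [yml,hqy] add [oyjvz] -> 12 lines: zvjy bob nqojm hus clpvu ouejg maucf gnx oxk oyjvz glsw qccif
Hunk 4: at line 8 remove [oyjvz] add [tfdo,lewaq,baat] -> 14 lines: zvjy bob nqojm hus clpvu ouejg maucf gnx oxk tfdo lewaq baat glsw qccif
Hunk 5: at line 3 remove [hus,clpvu,ouejg] add [typfi,rlm] -> 13 lines: zvjy bob nqojm typfi rlm maucf gnx oxk tfdo lewaq baat glsw qccif
Hunk 6: at line 7 remove [oxk] add [xzd] -> 13 lines: zvjy bob nqojm typfi rlm maucf gnx xzd tfdo lewaq baat glsw qccif
Final line 13: qccif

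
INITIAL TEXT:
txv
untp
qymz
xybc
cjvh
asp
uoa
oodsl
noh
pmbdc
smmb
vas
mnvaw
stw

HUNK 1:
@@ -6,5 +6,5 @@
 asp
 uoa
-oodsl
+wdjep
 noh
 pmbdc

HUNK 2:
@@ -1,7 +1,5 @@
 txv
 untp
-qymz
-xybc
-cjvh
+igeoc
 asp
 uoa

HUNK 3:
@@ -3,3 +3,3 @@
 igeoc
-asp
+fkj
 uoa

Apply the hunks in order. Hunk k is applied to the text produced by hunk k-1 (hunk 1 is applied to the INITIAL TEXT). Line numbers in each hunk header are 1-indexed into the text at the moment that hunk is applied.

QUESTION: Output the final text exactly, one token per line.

Answer: txv
untp
igeoc
fkj
uoa
wdjep
noh
pmbdc
smmb
vas
mnvaw
stw

Derivation:
Hunk 1: at line 6 remove [oodsl] add [wdjep] -> 14 lines: txv untp qymz xybc cjvh asp uoa wdjep noh pmbdc smmb vas mnvaw stw
Hunk 2: at line 1 remove [qymz,xybc,cjvh] add [igeoc] -> 12 lines: txv untp igeoc asp uoa wdjep noh pmbdc smmb vas mnvaw stw
Hunk 3: at line 3 remove [asp] add [fkj] -> 12 lines: txv untp igeoc fkj uoa wdjep noh pmbdc smmb vas mnvaw stw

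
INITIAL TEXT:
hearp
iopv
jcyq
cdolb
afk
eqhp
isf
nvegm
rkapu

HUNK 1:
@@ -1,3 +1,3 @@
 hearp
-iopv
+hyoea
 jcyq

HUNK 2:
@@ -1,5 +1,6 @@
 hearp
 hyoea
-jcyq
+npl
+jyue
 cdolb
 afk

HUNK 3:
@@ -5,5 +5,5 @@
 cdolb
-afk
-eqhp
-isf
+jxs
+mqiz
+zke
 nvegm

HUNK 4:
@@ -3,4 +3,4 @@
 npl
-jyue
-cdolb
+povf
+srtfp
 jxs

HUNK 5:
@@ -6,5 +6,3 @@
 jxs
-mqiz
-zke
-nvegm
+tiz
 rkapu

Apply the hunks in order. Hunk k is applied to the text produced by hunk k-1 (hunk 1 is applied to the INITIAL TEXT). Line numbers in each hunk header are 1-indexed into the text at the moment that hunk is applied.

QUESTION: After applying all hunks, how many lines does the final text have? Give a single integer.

Hunk 1: at line 1 remove [iopv] add [hyoea] -> 9 lines: hearp hyoea jcyq cdolb afk eqhp isf nvegm rkapu
Hunk 2: at line 1 remove [jcyq] add [npl,jyue] -> 10 lines: hearp hyoea npl jyue cdolb afk eqhp isf nvegm rkapu
Hunk 3: at line 5 remove [afk,eqhp,isf] add [jxs,mqiz,zke] -> 10 lines: hearp hyoea npl jyue cdolb jxs mqiz zke nvegm rkapu
Hunk 4: at line 3 remove [jyue,cdolb] add [povf,srtfp] -> 10 lines: hearp hyoea npl povf srtfp jxs mqiz zke nvegm rkapu
Hunk 5: at line 6 remove [mqiz,zke,nvegm] add [tiz] -> 8 lines: hearp hyoea npl povf srtfp jxs tiz rkapu
Final line count: 8

Answer: 8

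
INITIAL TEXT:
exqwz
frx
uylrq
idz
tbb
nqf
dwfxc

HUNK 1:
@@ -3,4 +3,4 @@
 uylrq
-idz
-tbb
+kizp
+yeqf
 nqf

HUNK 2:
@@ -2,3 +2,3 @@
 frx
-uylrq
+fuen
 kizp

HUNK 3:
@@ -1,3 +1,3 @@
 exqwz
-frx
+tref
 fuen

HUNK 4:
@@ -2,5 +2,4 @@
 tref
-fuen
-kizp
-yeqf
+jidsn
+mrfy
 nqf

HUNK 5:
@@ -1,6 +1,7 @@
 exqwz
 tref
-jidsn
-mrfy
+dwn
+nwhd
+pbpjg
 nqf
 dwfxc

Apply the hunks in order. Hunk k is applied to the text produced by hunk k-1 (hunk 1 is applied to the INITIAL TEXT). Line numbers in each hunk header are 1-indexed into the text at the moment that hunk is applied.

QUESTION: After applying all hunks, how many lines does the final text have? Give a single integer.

Answer: 7

Derivation:
Hunk 1: at line 3 remove [idz,tbb] add [kizp,yeqf] -> 7 lines: exqwz frx uylrq kizp yeqf nqf dwfxc
Hunk 2: at line 2 remove [uylrq] add [fuen] -> 7 lines: exqwz frx fuen kizp yeqf nqf dwfxc
Hunk 3: at line 1 remove [frx] add [tref] -> 7 lines: exqwz tref fuen kizp yeqf nqf dwfxc
Hunk 4: at line 2 remove [fuen,kizp,yeqf] add [jidsn,mrfy] -> 6 lines: exqwz tref jidsn mrfy nqf dwfxc
Hunk 5: at line 1 remove [jidsn,mrfy] add [dwn,nwhd,pbpjg] -> 7 lines: exqwz tref dwn nwhd pbpjg nqf dwfxc
Final line count: 7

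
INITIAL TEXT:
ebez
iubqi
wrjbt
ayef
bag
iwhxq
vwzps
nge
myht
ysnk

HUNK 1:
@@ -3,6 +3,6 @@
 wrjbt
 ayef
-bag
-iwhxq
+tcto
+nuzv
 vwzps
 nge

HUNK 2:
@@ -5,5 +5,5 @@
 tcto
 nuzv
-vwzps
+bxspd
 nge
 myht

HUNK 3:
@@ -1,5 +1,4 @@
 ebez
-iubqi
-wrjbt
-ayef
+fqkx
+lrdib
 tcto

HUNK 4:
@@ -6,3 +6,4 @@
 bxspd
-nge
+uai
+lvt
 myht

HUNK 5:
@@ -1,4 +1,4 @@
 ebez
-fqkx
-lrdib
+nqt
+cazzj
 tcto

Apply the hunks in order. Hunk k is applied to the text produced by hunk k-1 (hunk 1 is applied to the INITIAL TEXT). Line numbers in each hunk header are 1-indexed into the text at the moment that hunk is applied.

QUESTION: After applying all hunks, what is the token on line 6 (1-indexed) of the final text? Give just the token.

Hunk 1: at line 3 remove [bag,iwhxq] add [tcto,nuzv] -> 10 lines: ebez iubqi wrjbt ayef tcto nuzv vwzps nge myht ysnk
Hunk 2: at line 5 remove [vwzps] add [bxspd] -> 10 lines: ebez iubqi wrjbt ayef tcto nuzv bxspd nge myht ysnk
Hunk 3: at line 1 remove [iubqi,wrjbt,ayef] add [fqkx,lrdib] -> 9 lines: ebez fqkx lrdib tcto nuzv bxspd nge myht ysnk
Hunk 4: at line 6 remove [nge] add [uai,lvt] -> 10 lines: ebez fqkx lrdib tcto nuzv bxspd uai lvt myht ysnk
Hunk 5: at line 1 remove [fqkx,lrdib] add [nqt,cazzj] -> 10 lines: ebez nqt cazzj tcto nuzv bxspd uai lvt myht ysnk
Final line 6: bxspd

Answer: bxspd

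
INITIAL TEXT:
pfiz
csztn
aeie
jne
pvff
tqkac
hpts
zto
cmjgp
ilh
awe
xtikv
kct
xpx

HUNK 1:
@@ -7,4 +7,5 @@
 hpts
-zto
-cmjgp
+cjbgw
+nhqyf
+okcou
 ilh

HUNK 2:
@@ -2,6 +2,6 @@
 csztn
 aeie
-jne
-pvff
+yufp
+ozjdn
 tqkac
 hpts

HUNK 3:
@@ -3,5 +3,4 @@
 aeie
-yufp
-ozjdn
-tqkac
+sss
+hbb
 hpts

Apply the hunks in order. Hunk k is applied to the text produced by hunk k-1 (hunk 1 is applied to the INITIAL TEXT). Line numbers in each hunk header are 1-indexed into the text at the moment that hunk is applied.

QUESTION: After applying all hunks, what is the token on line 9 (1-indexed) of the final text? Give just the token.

Answer: okcou

Derivation:
Hunk 1: at line 7 remove [zto,cmjgp] add [cjbgw,nhqyf,okcou] -> 15 lines: pfiz csztn aeie jne pvff tqkac hpts cjbgw nhqyf okcou ilh awe xtikv kct xpx
Hunk 2: at line 2 remove [jne,pvff] add [yufp,ozjdn] -> 15 lines: pfiz csztn aeie yufp ozjdn tqkac hpts cjbgw nhqyf okcou ilh awe xtikv kct xpx
Hunk 3: at line 3 remove [yufp,ozjdn,tqkac] add [sss,hbb] -> 14 lines: pfiz csztn aeie sss hbb hpts cjbgw nhqyf okcou ilh awe xtikv kct xpx
Final line 9: okcou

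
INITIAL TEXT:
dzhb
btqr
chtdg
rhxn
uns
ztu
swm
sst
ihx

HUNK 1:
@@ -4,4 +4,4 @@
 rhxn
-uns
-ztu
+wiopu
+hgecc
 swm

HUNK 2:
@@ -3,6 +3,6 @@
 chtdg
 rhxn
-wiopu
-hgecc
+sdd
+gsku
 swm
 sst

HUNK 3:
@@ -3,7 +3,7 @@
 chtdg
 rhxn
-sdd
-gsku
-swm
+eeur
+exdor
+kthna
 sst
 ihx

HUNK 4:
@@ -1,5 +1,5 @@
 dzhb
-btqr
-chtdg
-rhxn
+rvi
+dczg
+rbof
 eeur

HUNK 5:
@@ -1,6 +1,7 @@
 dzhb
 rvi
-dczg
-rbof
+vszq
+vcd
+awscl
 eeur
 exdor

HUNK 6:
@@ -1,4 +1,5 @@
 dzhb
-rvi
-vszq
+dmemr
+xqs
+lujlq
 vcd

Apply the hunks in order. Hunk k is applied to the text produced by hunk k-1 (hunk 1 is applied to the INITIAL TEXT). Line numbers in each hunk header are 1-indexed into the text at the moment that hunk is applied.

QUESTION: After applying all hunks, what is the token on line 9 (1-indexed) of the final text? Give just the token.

Answer: kthna

Derivation:
Hunk 1: at line 4 remove [uns,ztu] add [wiopu,hgecc] -> 9 lines: dzhb btqr chtdg rhxn wiopu hgecc swm sst ihx
Hunk 2: at line 3 remove [wiopu,hgecc] add [sdd,gsku] -> 9 lines: dzhb btqr chtdg rhxn sdd gsku swm sst ihx
Hunk 3: at line 3 remove [sdd,gsku,swm] add [eeur,exdor,kthna] -> 9 lines: dzhb btqr chtdg rhxn eeur exdor kthna sst ihx
Hunk 4: at line 1 remove [btqr,chtdg,rhxn] add [rvi,dczg,rbof] -> 9 lines: dzhb rvi dczg rbof eeur exdor kthna sst ihx
Hunk 5: at line 1 remove [dczg,rbof] add [vszq,vcd,awscl] -> 10 lines: dzhb rvi vszq vcd awscl eeur exdor kthna sst ihx
Hunk 6: at line 1 remove [rvi,vszq] add [dmemr,xqs,lujlq] -> 11 lines: dzhb dmemr xqs lujlq vcd awscl eeur exdor kthna sst ihx
Final line 9: kthna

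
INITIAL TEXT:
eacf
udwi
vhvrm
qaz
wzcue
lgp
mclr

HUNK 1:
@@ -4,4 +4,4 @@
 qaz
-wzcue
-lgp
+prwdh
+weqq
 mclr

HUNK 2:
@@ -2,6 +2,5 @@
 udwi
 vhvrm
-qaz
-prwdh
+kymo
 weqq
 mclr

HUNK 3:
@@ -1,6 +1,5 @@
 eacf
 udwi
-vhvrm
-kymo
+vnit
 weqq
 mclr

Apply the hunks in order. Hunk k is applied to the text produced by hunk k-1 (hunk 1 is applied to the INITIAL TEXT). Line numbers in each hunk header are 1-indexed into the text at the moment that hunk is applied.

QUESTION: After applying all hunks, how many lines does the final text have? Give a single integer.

Hunk 1: at line 4 remove [wzcue,lgp] add [prwdh,weqq] -> 7 lines: eacf udwi vhvrm qaz prwdh weqq mclr
Hunk 2: at line 2 remove [qaz,prwdh] add [kymo] -> 6 lines: eacf udwi vhvrm kymo weqq mclr
Hunk 3: at line 1 remove [vhvrm,kymo] add [vnit] -> 5 lines: eacf udwi vnit weqq mclr
Final line count: 5

Answer: 5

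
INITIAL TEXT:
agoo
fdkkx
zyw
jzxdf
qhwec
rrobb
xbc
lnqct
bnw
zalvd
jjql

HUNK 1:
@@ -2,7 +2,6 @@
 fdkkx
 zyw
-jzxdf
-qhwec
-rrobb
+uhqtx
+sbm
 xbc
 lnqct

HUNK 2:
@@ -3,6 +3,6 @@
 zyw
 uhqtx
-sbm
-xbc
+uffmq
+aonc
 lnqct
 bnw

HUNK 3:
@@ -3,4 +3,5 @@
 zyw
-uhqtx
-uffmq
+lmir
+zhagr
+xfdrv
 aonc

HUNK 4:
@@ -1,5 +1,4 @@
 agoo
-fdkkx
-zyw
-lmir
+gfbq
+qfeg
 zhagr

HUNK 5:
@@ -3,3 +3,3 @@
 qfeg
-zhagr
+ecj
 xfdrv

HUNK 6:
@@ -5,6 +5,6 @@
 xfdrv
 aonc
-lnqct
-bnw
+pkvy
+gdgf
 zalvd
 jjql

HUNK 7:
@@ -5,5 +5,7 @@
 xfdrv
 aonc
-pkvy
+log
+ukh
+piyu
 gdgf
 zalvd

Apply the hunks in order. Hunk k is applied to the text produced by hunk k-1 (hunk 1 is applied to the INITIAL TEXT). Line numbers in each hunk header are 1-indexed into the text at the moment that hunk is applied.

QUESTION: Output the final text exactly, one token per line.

Answer: agoo
gfbq
qfeg
ecj
xfdrv
aonc
log
ukh
piyu
gdgf
zalvd
jjql

Derivation:
Hunk 1: at line 2 remove [jzxdf,qhwec,rrobb] add [uhqtx,sbm] -> 10 lines: agoo fdkkx zyw uhqtx sbm xbc lnqct bnw zalvd jjql
Hunk 2: at line 3 remove [sbm,xbc] add [uffmq,aonc] -> 10 lines: agoo fdkkx zyw uhqtx uffmq aonc lnqct bnw zalvd jjql
Hunk 3: at line 3 remove [uhqtx,uffmq] add [lmir,zhagr,xfdrv] -> 11 lines: agoo fdkkx zyw lmir zhagr xfdrv aonc lnqct bnw zalvd jjql
Hunk 4: at line 1 remove [fdkkx,zyw,lmir] add [gfbq,qfeg] -> 10 lines: agoo gfbq qfeg zhagr xfdrv aonc lnqct bnw zalvd jjql
Hunk 5: at line 3 remove [zhagr] add [ecj] -> 10 lines: agoo gfbq qfeg ecj xfdrv aonc lnqct bnw zalvd jjql
Hunk 6: at line 5 remove [lnqct,bnw] add [pkvy,gdgf] -> 10 lines: agoo gfbq qfeg ecj xfdrv aonc pkvy gdgf zalvd jjql
Hunk 7: at line 5 remove [pkvy] add [log,ukh,piyu] -> 12 lines: agoo gfbq qfeg ecj xfdrv aonc log ukh piyu gdgf zalvd jjql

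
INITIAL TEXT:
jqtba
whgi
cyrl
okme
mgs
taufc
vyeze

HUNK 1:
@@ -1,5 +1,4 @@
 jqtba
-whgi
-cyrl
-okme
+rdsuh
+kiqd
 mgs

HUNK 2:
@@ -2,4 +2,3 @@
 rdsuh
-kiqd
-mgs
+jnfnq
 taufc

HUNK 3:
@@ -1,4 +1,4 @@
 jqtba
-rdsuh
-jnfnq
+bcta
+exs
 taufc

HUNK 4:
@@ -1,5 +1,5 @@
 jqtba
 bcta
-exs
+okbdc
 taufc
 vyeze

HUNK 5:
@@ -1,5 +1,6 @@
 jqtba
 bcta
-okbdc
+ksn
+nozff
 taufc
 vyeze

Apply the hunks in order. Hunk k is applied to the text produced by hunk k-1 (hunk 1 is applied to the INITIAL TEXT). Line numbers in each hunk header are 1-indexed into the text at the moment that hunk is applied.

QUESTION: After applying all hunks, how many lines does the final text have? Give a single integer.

Hunk 1: at line 1 remove [whgi,cyrl,okme] add [rdsuh,kiqd] -> 6 lines: jqtba rdsuh kiqd mgs taufc vyeze
Hunk 2: at line 2 remove [kiqd,mgs] add [jnfnq] -> 5 lines: jqtba rdsuh jnfnq taufc vyeze
Hunk 3: at line 1 remove [rdsuh,jnfnq] add [bcta,exs] -> 5 lines: jqtba bcta exs taufc vyeze
Hunk 4: at line 1 remove [exs] add [okbdc] -> 5 lines: jqtba bcta okbdc taufc vyeze
Hunk 5: at line 1 remove [okbdc] add [ksn,nozff] -> 6 lines: jqtba bcta ksn nozff taufc vyeze
Final line count: 6

Answer: 6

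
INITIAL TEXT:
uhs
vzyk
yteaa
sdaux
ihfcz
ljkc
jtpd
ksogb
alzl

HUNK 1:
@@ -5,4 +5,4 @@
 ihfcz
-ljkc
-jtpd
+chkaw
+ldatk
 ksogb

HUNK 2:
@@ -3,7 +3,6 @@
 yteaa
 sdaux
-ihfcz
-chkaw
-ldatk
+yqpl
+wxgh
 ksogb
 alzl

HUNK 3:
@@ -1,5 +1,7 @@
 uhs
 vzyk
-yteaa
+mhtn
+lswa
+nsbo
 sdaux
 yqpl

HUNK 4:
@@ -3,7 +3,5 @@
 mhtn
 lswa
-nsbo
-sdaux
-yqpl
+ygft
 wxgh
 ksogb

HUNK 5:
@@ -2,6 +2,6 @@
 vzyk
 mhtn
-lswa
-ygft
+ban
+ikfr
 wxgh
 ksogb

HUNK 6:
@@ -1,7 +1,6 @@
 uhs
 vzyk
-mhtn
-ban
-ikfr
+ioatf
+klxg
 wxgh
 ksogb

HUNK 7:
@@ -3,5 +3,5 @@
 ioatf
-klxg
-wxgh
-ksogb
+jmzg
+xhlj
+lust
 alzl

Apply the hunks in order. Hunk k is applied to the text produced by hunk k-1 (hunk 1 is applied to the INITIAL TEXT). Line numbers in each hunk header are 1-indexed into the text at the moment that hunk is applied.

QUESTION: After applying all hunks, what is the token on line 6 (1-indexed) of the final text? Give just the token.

Hunk 1: at line 5 remove [ljkc,jtpd] add [chkaw,ldatk] -> 9 lines: uhs vzyk yteaa sdaux ihfcz chkaw ldatk ksogb alzl
Hunk 2: at line 3 remove [ihfcz,chkaw,ldatk] add [yqpl,wxgh] -> 8 lines: uhs vzyk yteaa sdaux yqpl wxgh ksogb alzl
Hunk 3: at line 1 remove [yteaa] add [mhtn,lswa,nsbo] -> 10 lines: uhs vzyk mhtn lswa nsbo sdaux yqpl wxgh ksogb alzl
Hunk 4: at line 3 remove [nsbo,sdaux,yqpl] add [ygft] -> 8 lines: uhs vzyk mhtn lswa ygft wxgh ksogb alzl
Hunk 5: at line 2 remove [lswa,ygft] add [ban,ikfr] -> 8 lines: uhs vzyk mhtn ban ikfr wxgh ksogb alzl
Hunk 6: at line 1 remove [mhtn,ban,ikfr] add [ioatf,klxg] -> 7 lines: uhs vzyk ioatf klxg wxgh ksogb alzl
Hunk 7: at line 3 remove [klxg,wxgh,ksogb] add [jmzg,xhlj,lust] -> 7 lines: uhs vzyk ioatf jmzg xhlj lust alzl
Final line 6: lust

Answer: lust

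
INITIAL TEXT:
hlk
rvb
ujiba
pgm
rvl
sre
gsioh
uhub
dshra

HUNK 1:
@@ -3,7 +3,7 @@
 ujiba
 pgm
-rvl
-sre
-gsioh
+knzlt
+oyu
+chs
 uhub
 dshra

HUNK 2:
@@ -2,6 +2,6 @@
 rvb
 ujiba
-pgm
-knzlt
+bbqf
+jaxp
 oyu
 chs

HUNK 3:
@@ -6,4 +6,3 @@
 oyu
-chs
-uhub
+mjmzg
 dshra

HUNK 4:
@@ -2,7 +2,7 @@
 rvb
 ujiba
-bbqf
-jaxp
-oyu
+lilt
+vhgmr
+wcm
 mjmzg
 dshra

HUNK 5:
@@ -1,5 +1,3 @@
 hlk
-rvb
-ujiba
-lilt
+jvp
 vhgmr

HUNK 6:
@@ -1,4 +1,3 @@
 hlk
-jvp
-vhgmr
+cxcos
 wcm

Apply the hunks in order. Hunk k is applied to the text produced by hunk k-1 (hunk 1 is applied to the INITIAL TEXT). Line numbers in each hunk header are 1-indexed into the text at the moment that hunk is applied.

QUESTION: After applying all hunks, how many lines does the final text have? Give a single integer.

Answer: 5

Derivation:
Hunk 1: at line 3 remove [rvl,sre,gsioh] add [knzlt,oyu,chs] -> 9 lines: hlk rvb ujiba pgm knzlt oyu chs uhub dshra
Hunk 2: at line 2 remove [pgm,knzlt] add [bbqf,jaxp] -> 9 lines: hlk rvb ujiba bbqf jaxp oyu chs uhub dshra
Hunk 3: at line 6 remove [chs,uhub] add [mjmzg] -> 8 lines: hlk rvb ujiba bbqf jaxp oyu mjmzg dshra
Hunk 4: at line 2 remove [bbqf,jaxp,oyu] add [lilt,vhgmr,wcm] -> 8 lines: hlk rvb ujiba lilt vhgmr wcm mjmzg dshra
Hunk 5: at line 1 remove [rvb,ujiba,lilt] add [jvp] -> 6 lines: hlk jvp vhgmr wcm mjmzg dshra
Hunk 6: at line 1 remove [jvp,vhgmr] add [cxcos] -> 5 lines: hlk cxcos wcm mjmzg dshra
Final line count: 5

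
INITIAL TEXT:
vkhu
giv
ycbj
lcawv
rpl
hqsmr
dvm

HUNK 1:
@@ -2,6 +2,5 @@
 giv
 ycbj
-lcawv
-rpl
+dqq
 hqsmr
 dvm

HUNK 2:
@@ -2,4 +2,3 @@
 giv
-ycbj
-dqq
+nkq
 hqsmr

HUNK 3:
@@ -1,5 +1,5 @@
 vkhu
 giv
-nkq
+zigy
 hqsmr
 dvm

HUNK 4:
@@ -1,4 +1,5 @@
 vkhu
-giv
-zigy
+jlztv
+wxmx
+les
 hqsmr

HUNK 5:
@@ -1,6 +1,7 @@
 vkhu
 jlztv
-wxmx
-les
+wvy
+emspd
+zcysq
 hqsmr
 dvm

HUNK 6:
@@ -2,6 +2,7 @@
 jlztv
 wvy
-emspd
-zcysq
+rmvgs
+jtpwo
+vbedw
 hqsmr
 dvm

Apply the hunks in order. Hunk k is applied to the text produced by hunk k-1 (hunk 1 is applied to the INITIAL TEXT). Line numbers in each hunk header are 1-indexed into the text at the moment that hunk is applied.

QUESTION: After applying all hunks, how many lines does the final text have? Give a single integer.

Hunk 1: at line 2 remove [lcawv,rpl] add [dqq] -> 6 lines: vkhu giv ycbj dqq hqsmr dvm
Hunk 2: at line 2 remove [ycbj,dqq] add [nkq] -> 5 lines: vkhu giv nkq hqsmr dvm
Hunk 3: at line 1 remove [nkq] add [zigy] -> 5 lines: vkhu giv zigy hqsmr dvm
Hunk 4: at line 1 remove [giv,zigy] add [jlztv,wxmx,les] -> 6 lines: vkhu jlztv wxmx les hqsmr dvm
Hunk 5: at line 1 remove [wxmx,les] add [wvy,emspd,zcysq] -> 7 lines: vkhu jlztv wvy emspd zcysq hqsmr dvm
Hunk 6: at line 2 remove [emspd,zcysq] add [rmvgs,jtpwo,vbedw] -> 8 lines: vkhu jlztv wvy rmvgs jtpwo vbedw hqsmr dvm
Final line count: 8

Answer: 8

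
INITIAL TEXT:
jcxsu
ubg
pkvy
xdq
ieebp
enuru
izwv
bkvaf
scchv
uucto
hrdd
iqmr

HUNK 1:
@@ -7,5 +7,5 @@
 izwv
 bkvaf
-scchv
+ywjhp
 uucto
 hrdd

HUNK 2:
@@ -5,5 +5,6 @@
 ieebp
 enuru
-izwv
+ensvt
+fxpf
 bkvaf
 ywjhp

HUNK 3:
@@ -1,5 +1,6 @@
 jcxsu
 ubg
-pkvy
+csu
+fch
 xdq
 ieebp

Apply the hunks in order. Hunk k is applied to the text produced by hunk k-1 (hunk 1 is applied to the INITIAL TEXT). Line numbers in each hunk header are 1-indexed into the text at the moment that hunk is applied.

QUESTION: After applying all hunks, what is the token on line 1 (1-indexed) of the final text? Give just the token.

Hunk 1: at line 7 remove [scchv] add [ywjhp] -> 12 lines: jcxsu ubg pkvy xdq ieebp enuru izwv bkvaf ywjhp uucto hrdd iqmr
Hunk 2: at line 5 remove [izwv] add [ensvt,fxpf] -> 13 lines: jcxsu ubg pkvy xdq ieebp enuru ensvt fxpf bkvaf ywjhp uucto hrdd iqmr
Hunk 3: at line 1 remove [pkvy] add [csu,fch] -> 14 lines: jcxsu ubg csu fch xdq ieebp enuru ensvt fxpf bkvaf ywjhp uucto hrdd iqmr
Final line 1: jcxsu

Answer: jcxsu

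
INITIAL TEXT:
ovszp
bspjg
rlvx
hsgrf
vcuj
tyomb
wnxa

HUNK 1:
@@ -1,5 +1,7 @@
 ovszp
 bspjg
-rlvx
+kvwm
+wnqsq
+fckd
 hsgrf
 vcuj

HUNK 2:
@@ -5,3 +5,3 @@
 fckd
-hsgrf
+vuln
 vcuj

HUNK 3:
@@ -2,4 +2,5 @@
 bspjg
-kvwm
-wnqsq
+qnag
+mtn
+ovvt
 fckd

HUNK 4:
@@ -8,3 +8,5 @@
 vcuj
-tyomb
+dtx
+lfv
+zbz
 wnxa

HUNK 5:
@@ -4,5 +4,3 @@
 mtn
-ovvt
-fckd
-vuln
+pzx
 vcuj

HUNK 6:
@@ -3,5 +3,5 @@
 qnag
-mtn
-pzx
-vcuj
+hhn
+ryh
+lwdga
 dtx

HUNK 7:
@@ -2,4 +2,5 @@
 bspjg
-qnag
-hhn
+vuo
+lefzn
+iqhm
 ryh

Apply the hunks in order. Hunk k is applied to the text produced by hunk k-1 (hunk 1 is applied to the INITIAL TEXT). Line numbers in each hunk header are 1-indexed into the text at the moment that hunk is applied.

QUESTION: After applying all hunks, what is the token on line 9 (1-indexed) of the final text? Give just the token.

Answer: lfv

Derivation:
Hunk 1: at line 1 remove [rlvx] add [kvwm,wnqsq,fckd] -> 9 lines: ovszp bspjg kvwm wnqsq fckd hsgrf vcuj tyomb wnxa
Hunk 2: at line 5 remove [hsgrf] add [vuln] -> 9 lines: ovszp bspjg kvwm wnqsq fckd vuln vcuj tyomb wnxa
Hunk 3: at line 2 remove [kvwm,wnqsq] add [qnag,mtn,ovvt] -> 10 lines: ovszp bspjg qnag mtn ovvt fckd vuln vcuj tyomb wnxa
Hunk 4: at line 8 remove [tyomb] add [dtx,lfv,zbz] -> 12 lines: ovszp bspjg qnag mtn ovvt fckd vuln vcuj dtx lfv zbz wnxa
Hunk 5: at line 4 remove [ovvt,fckd,vuln] add [pzx] -> 10 lines: ovszp bspjg qnag mtn pzx vcuj dtx lfv zbz wnxa
Hunk 6: at line 3 remove [mtn,pzx,vcuj] add [hhn,ryh,lwdga] -> 10 lines: ovszp bspjg qnag hhn ryh lwdga dtx lfv zbz wnxa
Hunk 7: at line 2 remove [qnag,hhn] add [vuo,lefzn,iqhm] -> 11 lines: ovszp bspjg vuo lefzn iqhm ryh lwdga dtx lfv zbz wnxa
Final line 9: lfv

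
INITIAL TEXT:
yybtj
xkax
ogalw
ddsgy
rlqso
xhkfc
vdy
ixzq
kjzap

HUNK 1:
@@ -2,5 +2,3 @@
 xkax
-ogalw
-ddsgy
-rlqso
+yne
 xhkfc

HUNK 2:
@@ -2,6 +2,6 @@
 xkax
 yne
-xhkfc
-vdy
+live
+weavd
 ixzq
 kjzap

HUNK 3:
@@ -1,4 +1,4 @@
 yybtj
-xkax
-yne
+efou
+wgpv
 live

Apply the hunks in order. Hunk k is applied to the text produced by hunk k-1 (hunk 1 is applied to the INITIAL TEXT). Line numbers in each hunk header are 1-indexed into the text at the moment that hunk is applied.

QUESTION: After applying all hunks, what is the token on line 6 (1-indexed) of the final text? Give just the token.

Answer: ixzq

Derivation:
Hunk 1: at line 2 remove [ogalw,ddsgy,rlqso] add [yne] -> 7 lines: yybtj xkax yne xhkfc vdy ixzq kjzap
Hunk 2: at line 2 remove [xhkfc,vdy] add [live,weavd] -> 7 lines: yybtj xkax yne live weavd ixzq kjzap
Hunk 3: at line 1 remove [xkax,yne] add [efou,wgpv] -> 7 lines: yybtj efou wgpv live weavd ixzq kjzap
Final line 6: ixzq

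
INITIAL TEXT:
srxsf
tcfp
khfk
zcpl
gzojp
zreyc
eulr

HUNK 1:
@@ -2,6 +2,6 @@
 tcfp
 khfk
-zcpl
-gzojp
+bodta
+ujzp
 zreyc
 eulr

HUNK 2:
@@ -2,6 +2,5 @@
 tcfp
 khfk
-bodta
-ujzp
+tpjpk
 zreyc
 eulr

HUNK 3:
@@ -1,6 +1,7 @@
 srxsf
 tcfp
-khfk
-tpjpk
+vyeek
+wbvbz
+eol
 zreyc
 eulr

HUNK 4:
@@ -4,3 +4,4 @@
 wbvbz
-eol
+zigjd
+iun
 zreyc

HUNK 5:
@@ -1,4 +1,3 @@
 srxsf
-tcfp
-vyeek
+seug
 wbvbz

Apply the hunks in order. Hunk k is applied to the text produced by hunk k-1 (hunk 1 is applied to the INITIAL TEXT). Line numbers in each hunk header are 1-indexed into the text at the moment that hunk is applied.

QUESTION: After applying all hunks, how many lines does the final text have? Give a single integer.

Hunk 1: at line 2 remove [zcpl,gzojp] add [bodta,ujzp] -> 7 lines: srxsf tcfp khfk bodta ujzp zreyc eulr
Hunk 2: at line 2 remove [bodta,ujzp] add [tpjpk] -> 6 lines: srxsf tcfp khfk tpjpk zreyc eulr
Hunk 3: at line 1 remove [khfk,tpjpk] add [vyeek,wbvbz,eol] -> 7 lines: srxsf tcfp vyeek wbvbz eol zreyc eulr
Hunk 4: at line 4 remove [eol] add [zigjd,iun] -> 8 lines: srxsf tcfp vyeek wbvbz zigjd iun zreyc eulr
Hunk 5: at line 1 remove [tcfp,vyeek] add [seug] -> 7 lines: srxsf seug wbvbz zigjd iun zreyc eulr
Final line count: 7

Answer: 7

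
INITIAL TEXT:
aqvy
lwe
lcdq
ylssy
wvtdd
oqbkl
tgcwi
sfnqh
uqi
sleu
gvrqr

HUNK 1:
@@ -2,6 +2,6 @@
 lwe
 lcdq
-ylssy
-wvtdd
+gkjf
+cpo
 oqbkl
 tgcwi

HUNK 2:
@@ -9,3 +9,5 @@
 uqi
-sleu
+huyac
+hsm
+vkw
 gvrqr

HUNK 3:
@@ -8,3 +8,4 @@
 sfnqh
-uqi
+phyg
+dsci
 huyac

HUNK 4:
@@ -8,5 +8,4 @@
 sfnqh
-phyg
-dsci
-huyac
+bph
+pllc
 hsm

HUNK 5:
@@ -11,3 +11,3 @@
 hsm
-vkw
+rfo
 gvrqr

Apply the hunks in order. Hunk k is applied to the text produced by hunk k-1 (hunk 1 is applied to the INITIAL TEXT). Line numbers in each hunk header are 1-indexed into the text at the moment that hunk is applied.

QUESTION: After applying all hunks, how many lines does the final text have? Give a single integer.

Answer: 13

Derivation:
Hunk 1: at line 2 remove [ylssy,wvtdd] add [gkjf,cpo] -> 11 lines: aqvy lwe lcdq gkjf cpo oqbkl tgcwi sfnqh uqi sleu gvrqr
Hunk 2: at line 9 remove [sleu] add [huyac,hsm,vkw] -> 13 lines: aqvy lwe lcdq gkjf cpo oqbkl tgcwi sfnqh uqi huyac hsm vkw gvrqr
Hunk 3: at line 8 remove [uqi] add [phyg,dsci] -> 14 lines: aqvy lwe lcdq gkjf cpo oqbkl tgcwi sfnqh phyg dsci huyac hsm vkw gvrqr
Hunk 4: at line 8 remove [phyg,dsci,huyac] add [bph,pllc] -> 13 lines: aqvy lwe lcdq gkjf cpo oqbkl tgcwi sfnqh bph pllc hsm vkw gvrqr
Hunk 5: at line 11 remove [vkw] add [rfo] -> 13 lines: aqvy lwe lcdq gkjf cpo oqbkl tgcwi sfnqh bph pllc hsm rfo gvrqr
Final line count: 13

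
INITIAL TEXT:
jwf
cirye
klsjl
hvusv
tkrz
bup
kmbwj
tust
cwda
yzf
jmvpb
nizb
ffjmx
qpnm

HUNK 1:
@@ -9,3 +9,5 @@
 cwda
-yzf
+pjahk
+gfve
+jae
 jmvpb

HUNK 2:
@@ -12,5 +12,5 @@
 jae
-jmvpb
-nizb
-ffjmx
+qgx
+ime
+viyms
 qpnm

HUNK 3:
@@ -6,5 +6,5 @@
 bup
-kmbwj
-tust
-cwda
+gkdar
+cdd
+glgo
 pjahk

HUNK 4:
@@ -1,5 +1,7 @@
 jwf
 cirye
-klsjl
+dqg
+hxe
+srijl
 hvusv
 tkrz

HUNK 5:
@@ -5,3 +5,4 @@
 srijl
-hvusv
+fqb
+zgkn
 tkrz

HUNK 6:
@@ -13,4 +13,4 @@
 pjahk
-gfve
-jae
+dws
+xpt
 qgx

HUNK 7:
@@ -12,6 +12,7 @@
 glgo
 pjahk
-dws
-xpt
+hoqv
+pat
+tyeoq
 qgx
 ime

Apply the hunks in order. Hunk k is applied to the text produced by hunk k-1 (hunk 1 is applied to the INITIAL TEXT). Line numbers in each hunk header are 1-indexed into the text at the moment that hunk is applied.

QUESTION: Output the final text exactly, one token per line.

Answer: jwf
cirye
dqg
hxe
srijl
fqb
zgkn
tkrz
bup
gkdar
cdd
glgo
pjahk
hoqv
pat
tyeoq
qgx
ime
viyms
qpnm

Derivation:
Hunk 1: at line 9 remove [yzf] add [pjahk,gfve,jae] -> 16 lines: jwf cirye klsjl hvusv tkrz bup kmbwj tust cwda pjahk gfve jae jmvpb nizb ffjmx qpnm
Hunk 2: at line 12 remove [jmvpb,nizb,ffjmx] add [qgx,ime,viyms] -> 16 lines: jwf cirye klsjl hvusv tkrz bup kmbwj tust cwda pjahk gfve jae qgx ime viyms qpnm
Hunk 3: at line 6 remove [kmbwj,tust,cwda] add [gkdar,cdd,glgo] -> 16 lines: jwf cirye klsjl hvusv tkrz bup gkdar cdd glgo pjahk gfve jae qgx ime viyms qpnm
Hunk 4: at line 1 remove [klsjl] add [dqg,hxe,srijl] -> 18 lines: jwf cirye dqg hxe srijl hvusv tkrz bup gkdar cdd glgo pjahk gfve jae qgx ime viyms qpnm
Hunk 5: at line 5 remove [hvusv] add [fqb,zgkn] -> 19 lines: jwf cirye dqg hxe srijl fqb zgkn tkrz bup gkdar cdd glgo pjahk gfve jae qgx ime viyms qpnm
Hunk 6: at line 13 remove [gfve,jae] add [dws,xpt] -> 19 lines: jwf cirye dqg hxe srijl fqb zgkn tkrz bup gkdar cdd glgo pjahk dws xpt qgx ime viyms qpnm
Hunk 7: at line 12 remove [dws,xpt] add [hoqv,pat,tyeoq] -> 20 lines: jwf cirye dqg hxe srijl fqb zgkn tkrz bup gkdar cdd glgo pjahk hoqv pat tyeoq qgx ime viyms qpnm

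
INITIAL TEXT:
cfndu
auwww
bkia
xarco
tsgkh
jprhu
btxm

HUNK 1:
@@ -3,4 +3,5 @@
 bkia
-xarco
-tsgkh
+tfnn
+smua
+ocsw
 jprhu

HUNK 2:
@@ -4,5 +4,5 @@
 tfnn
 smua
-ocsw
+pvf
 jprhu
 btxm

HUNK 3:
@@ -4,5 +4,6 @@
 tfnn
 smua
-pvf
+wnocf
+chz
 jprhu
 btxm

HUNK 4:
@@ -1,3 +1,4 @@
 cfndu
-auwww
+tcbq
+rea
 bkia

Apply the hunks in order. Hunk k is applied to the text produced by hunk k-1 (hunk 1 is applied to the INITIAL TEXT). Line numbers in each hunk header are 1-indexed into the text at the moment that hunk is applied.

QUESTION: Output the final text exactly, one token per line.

Hunk 1: at line 3 remove [xarco,tsgkh] add [tfnn,smua,ocsw] -> 8 lines: cfndu auwww bkia tfnn smua ocsw jprhu btxm
Hunk 2: at line 4 remove [ocsw] add [pvf] -> 8 lines: cfndu auwww bkia tfnn smua pvf jprhu btxm
Hunk 3: at line 4 remove [pvf] add [wnocf,chz] -> 9 lines: cfndu auwww bkia tfnn smua wnocf chz jprhu btxm
Hunk 4: at line 1 remove [auwww] add [tcbq,rea] -> 10 lines: cfndu tcbq rea bkia tfnn smua wnocf chz jprhu btxm

Answer: cfndu
tcbq
rea
bkia
tfnn
smua
wnocf
chz
jprhu
btxm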